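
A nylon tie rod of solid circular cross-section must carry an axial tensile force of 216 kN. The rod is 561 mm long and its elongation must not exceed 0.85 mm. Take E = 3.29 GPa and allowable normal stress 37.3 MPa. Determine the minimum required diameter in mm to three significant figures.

235 mm

Required area A ≥ P/σ_allow = 216000/37.3 = 5791 mm².
For a solid circular section, d ≥ √(4A/π) = 85.87 mm.
Elongation limit: A ≥ PL/(Eδ_allow) = 216000·561/(3290·0.85) = 43330 mm² ⇒ d ≥ 234.9 mm.
The elongation limit governs.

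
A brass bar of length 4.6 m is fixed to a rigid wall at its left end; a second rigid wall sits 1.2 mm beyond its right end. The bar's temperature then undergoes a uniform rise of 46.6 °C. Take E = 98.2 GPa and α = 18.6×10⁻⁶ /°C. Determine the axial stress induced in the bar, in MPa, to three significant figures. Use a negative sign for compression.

Free thermal expansion αLΔT = 18.6e-6 · 4600 · 46.6 = 3.987 mm.
The walls engage after the gap closes; constrained expansion = 3.987 − 1.2 = 2.787 mm.
The walls impose strain ε = −(2.787)/4600 = -6.0589e-04; σ = Eε = 98200 · -6.0589e-04 = -59.5 MPa.

-59.5 MPa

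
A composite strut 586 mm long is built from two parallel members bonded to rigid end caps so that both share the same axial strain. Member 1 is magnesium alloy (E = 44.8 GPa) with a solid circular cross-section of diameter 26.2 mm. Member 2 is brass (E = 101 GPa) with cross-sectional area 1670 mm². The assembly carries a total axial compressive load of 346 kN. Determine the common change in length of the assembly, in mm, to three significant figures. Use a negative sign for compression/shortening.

-1.05 mm

A_1 = 539.1 mm².
Equal strain + equilibrium ⇒ each member carries load in proportion to AE: A₁E₁ = 24150000 N, A₂E₂ = 168700000 N, ΣAE = 192800000 N.
δ = PL/ΣAE = -346000·586/192800000 = -1.052 mm.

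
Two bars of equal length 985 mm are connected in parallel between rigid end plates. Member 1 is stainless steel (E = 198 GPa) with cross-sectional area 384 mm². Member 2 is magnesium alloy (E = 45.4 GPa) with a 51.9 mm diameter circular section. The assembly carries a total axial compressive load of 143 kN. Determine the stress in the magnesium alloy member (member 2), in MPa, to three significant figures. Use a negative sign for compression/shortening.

-37.7 MPa

A_2 = 2116 mm².
Equal strain + equilibrium ⇒ each member carries load in proportion to AE: A₁E₁ = 76030000 N, A₂E₂ = 96050000 N, ΣAE = 172100000 N.
σ₂ = P·E₂/ΣAE = -143000·45400/172100000 = -37.73 MPa.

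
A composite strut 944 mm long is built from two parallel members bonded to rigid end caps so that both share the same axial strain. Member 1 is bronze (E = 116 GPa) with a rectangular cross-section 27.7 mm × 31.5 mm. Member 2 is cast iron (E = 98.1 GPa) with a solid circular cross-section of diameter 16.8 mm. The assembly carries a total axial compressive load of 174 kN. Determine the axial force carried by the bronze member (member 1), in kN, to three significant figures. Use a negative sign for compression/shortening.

-143 kN

A_1 = 872.5 mm².
A_2 = 221.7 mm².
Equal strain + equilibrium ⇒ each member carries load in proportion to AE: A₁E₁ = 101200000 N, A₂E₂ = 21750000 N, ΣAE = 123000000 N.
F₁ = P·A₁E₁/ΣAE = -174000·101200000/123000000 = -143200 N.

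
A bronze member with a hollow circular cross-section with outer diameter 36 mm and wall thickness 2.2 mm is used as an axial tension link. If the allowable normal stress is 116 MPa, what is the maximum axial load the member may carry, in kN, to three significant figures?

27.1 kN

A = 233.6 mm².
P_max = σ_allow · A = 116 · 233.6 = 27100 N = 27.1 kN.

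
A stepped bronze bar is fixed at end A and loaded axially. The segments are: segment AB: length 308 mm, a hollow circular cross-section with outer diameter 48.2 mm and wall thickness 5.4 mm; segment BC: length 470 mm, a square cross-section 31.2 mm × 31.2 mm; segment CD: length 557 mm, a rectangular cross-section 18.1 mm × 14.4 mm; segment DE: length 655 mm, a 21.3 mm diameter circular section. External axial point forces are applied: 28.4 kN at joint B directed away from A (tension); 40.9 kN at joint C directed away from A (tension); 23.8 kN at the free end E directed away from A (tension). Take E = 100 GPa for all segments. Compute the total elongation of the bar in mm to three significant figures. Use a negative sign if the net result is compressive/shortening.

Internal axial forces (sectioning from the free end, tension +): N_DE = 23.8 kN, N_CD = 23.8 kN, N_BC = 64.7 kN, N_AB = 93.1 kN.
A_AB = 726.1 mm².
A_BC = 973.4 mm².
A_CD = 260.6 mm².
A_DE = 356.3 mm².
δ_AB = 93100·308/(726.1·100000) = 0.3949 mm
δ_BC = 64700·470/(973.4·100000) = 0.3124 mm
δ_CD = 23800·557/(260.6·100000) = 0.5086 mm
δ_DE = 23800·655/(356.3·100000) = 0.4375 mm
δ = Σδ_i = 1.653 mm.

1.65 mm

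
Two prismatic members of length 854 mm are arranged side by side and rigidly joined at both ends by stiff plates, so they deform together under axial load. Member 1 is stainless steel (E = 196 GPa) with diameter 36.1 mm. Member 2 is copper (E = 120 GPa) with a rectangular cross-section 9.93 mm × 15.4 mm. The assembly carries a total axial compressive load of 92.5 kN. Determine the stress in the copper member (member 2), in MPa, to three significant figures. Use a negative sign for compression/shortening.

-50.7 MPa

A_1 = 1024 mm².
A_2 = 152.9 mm².
Equal strain + equilibrium ⇒ each member carries load in proportion to AE: A₁E₁ = 200600000 N, A₂E₂ = 18350000 N, ΣAE = 219000000 N.
σ₂ = P·E₂/ΣAE = -92500·120000/219000000 = -50.69 MPa.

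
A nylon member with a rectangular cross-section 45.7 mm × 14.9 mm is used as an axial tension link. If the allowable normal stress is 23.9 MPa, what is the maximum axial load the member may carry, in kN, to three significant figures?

A = 680.9 mm².
P_max = σ_allow · A = 23.9 · 680.9 = 16270 N = 16.27 kN.

16.3 kN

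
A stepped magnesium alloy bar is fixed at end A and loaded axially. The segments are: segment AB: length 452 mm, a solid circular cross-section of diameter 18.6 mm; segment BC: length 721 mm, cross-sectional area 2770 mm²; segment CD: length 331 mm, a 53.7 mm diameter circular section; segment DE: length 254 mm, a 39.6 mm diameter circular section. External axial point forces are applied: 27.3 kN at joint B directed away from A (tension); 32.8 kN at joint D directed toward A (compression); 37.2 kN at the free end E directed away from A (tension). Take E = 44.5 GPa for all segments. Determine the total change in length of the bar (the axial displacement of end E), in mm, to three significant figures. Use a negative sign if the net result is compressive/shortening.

1.40 mm

Internal axial forces (sectioning from the free end, tension +): N_DE = 37.2 kN, N_CD = 4.4 kN, N_BC = 4.4 kN, N_AB = 31.7 kN.
A_AB = 271.7 mm².
A_CD = 2265 mm².
A_DE = 1232 mm².
δ_AB = 31700·452/(271.7·44500) = 1.185 mm
δ_BC = 4400·721/(2770·44500) = 0.02574 mm
δ_CD = 4400·331/(2265·44500) = 0.01445 mm
δ_DE = 37200·254/(1232·44500) = 0.1724 mm
δ = Σδ_i = 1.398 mm.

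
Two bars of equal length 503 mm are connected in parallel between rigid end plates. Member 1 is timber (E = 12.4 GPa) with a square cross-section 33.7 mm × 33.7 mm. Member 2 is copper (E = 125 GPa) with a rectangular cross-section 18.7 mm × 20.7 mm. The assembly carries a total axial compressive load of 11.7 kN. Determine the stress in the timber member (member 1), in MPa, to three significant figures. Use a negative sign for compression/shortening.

A_1 = 1136 mm².
A_2 = 387.1 mm².
Equal strain + equilibrium ⇒ each member carries load in proportion to AE: A₁E₁ = 14080000 N, A₂E₂ = 48390000 N, ΣAE = 62470000 N.
σ₁ = P·E₁/ΣAE = -11700·12400/62470000 = -2.322 MPa.

-2.32 MPa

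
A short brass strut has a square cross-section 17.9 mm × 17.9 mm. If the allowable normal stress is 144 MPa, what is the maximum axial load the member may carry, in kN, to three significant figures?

A = 320.4 mm².
P_max = σ_allow · A = 144 · 320.4 = 46140 N = 46.14 kN.

46.1 kN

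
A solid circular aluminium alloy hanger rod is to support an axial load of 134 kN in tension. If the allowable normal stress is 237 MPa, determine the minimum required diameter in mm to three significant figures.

Required area A ≥ P/σ_allow = 134000/237 = 565.4 mm².
For a solid circular section, d ≥ √(4A/π) = 26.83 mm.

26.8 mm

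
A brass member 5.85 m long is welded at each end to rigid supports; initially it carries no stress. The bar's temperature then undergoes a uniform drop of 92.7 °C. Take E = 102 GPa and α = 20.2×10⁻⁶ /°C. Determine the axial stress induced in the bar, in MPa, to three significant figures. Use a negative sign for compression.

191 MPa

Free thermal expansion αLΔT = 20.2e-6 · 5850 · -92.7 = -10.95 mm.
The walls impose strain ε = −(-10.95)/5850 = 1.8725e-03; σ = Eε = 102000 · 1.8725e-03 = 191 MPa.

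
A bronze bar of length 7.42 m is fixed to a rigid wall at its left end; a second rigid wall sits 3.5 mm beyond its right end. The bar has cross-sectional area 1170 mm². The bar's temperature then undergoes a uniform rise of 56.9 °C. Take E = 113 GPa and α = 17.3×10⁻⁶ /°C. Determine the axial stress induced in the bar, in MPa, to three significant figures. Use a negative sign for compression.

-57.9 MPa

Free thermal expansion αLΔT = 17.3e-6 · 7420 · 56.9 = 7.304 mm.
The walls engage after the gap closes; constrained expansion = 7.304 − 3.5 = 3.804 mm.
The walls impose strain ε = −(3.804)/7420 = -5.1267e-04; σ = Eε = 113000 · -5.1267e-04 = -57.93 MPa.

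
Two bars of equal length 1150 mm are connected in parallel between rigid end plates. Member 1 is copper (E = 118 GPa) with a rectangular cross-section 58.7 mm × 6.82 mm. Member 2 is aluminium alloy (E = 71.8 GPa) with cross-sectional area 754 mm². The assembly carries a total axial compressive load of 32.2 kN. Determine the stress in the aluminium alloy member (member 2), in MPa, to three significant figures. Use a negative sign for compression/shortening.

-22.8 MPa

A_1 = 400.3 mm².
Equal strain + equilibrium ⇒ each member carries load in proportion to AE: A₁E₁ = 47240000 N, A₂E₂ = 54140000 N, ΣAE = 101400000 N.
σ₂ = P·E₂/ΣAE = -32200·71800/101400000 = -22.81 MPa.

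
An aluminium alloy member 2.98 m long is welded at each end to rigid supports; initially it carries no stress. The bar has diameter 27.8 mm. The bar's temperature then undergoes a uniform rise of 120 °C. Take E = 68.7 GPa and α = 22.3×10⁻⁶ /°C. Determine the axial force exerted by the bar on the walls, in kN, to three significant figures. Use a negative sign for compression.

Free thermal expansion αLΔT = 22.3e-6 · 2980 · 120 = 7.974 mm.
The walls impose strain ε = −(7.974)/2980 = -2.6760e-03; σ = Eε = 68700 · -2.6760e-03 = -183.8 MPa.
Wall reaction R = σ·A = -183.8·607 = -111600 N = -111.6 kN.

-112 kN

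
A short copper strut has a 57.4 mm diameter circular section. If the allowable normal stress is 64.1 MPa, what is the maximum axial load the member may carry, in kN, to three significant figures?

A = 2588 mm².
P_max = σ_allow · A = 64.1 · 2588 = 165900 N = 165.9 kN.

166 kN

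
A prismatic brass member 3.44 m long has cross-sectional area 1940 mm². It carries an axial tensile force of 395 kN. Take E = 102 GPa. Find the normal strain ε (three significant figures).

σ = N/A = 203.6 MPa; ε = σ/E = 203.6/102000 = 1.996e-03.

0.00200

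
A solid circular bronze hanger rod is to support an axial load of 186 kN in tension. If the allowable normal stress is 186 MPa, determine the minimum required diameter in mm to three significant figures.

35.7 mm

Required area A ≥ P/σ_allow = 186000/186 = 1000 mm².
For a solid circular section, d ≥ √(4A/π) = 35.68 mm.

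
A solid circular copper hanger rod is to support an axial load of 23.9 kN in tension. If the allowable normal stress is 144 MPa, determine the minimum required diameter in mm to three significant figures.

14.5 mm

Required area A ≥ P/σ_allow = 23900/144 = 166 mm².
For a solid circular section, d ≥ √(4A/π) = 14.54 mm.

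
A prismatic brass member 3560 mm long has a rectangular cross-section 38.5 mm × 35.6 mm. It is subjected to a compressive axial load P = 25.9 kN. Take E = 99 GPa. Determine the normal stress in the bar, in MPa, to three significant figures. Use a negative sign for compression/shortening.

A = 1371 mm².
σ = N/A = -25900/1371 = -18.9 MPa.

-18.9 MPa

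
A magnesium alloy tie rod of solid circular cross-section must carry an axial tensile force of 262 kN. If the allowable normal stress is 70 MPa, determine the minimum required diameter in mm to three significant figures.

69.0 mm

Required area A ≥ P/σ_allow = 262000/70 = 3743 mm².
For a solid circular section, d ≥ √(4A/π) = 69.03 mm.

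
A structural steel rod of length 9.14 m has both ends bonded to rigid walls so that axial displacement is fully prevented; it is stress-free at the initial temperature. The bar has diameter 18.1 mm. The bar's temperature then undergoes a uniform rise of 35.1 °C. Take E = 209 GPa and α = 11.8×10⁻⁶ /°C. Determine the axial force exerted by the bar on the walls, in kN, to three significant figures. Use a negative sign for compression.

-22.3 kN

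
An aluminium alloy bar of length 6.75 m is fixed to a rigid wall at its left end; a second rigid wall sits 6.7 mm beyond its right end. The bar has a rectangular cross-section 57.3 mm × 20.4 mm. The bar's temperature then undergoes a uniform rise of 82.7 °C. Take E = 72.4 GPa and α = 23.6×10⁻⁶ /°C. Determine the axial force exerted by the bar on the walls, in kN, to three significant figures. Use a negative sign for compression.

Free thermal expansion αLΔT = 23.6e-6 · 6750 · 82.7 = 13.17 mm.
The walls engage after the gap closes; constrained expansion = 13.17 − 6.7 = 6.474 mm.
The walls impose strain ε = −(6.474)/6750 = -9.5913e-04; σ = Eε = 72400 · -9.5913e-04 = -69.44 MPa.
Wall reaction R = σ·A = -69.44·1169 = -81170 N = -81.17 kN.

-81.2 kN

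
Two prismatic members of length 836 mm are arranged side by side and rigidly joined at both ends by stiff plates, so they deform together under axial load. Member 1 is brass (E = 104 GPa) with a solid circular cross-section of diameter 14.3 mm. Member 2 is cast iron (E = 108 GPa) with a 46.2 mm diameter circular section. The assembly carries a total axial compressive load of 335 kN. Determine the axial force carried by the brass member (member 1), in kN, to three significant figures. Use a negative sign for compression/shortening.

-28.3 kN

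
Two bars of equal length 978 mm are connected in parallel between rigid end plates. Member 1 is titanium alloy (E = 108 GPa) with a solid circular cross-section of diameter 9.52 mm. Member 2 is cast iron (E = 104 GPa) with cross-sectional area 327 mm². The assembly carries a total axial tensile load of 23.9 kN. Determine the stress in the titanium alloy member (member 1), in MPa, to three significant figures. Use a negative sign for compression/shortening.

61.9 MPa

A_1 = 71.18 mm².
Equal strain + equilibrium ⇒ each member carries load in proportion to AE: A₁E₁ = 7688000 N, A₂E₂ = 34010000 N, ΣAE = 41700000 N.
σ₁ = P·E₁/ΣAE = 23900·108000/41700000 = 61.91 MPa.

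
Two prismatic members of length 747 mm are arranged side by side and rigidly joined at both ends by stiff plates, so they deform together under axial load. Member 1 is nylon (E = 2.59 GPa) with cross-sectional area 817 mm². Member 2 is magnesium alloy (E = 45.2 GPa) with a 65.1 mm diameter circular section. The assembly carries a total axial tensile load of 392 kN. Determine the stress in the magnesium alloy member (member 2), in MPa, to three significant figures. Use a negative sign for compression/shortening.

A_2 = 3329 mm².
Equal strain + equilibrium ⇒ each member carries load in proportion to AE: A₁E₁ = 2116000 N, A₂E₂ = 150400000 N, ΣAE = 152600000 N.
σ₂ = P·E₂/ΣAE = 392000·45200/152600000 = 116.1 MPa.

116 MPa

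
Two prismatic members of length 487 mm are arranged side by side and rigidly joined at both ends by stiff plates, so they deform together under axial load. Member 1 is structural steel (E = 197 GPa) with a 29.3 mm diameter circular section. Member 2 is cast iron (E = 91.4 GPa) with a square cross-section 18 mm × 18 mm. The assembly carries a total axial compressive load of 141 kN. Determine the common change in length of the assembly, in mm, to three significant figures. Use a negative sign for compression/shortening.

A_1 = 674.3 mm².
A_2 = 324 mm².
Equal strain + equilibrium ⇒ each member carries load in proportion to AE: A₁E₁ = 132800000 N, A₂E₂ = 29610000 N, ΣAE = 162400000 N.
δ = PL/ΣAE = -141000·487/162400000 = -0.4227 mm.

-0.423 mm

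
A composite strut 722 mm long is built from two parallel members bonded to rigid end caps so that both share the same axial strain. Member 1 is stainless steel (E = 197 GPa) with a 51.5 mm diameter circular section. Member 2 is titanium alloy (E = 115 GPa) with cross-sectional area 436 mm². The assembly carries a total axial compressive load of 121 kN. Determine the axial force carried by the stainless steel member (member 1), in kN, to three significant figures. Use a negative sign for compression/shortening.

A_1 = 2083 mm².
Equal strain + equilibrium ⇒ each member carries load in proportion to AE: A₁E₁ = 410400000 N, A₂E₂ = 50140000 N, ΣAE = 460500000 N.
F₁ = P·A₁E₁/ΣAE = -121000·410400000/460500000 = -107800 N.

-108 kN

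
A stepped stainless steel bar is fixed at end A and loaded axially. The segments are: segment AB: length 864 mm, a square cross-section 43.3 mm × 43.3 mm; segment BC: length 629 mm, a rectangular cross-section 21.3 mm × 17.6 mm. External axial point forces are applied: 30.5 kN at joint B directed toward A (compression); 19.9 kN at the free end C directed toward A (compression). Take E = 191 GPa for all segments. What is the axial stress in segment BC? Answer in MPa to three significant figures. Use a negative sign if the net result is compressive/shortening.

-53.1 MPa

Internal axial forces (sectioning from the free end, tension +): N_BC = -19.9 kN, N_AB = -50.4 kN.
A_BC = 374.9 mm².
σ_BC = N_BC/A_BC = -19900/374.9 = -53.08 MPa.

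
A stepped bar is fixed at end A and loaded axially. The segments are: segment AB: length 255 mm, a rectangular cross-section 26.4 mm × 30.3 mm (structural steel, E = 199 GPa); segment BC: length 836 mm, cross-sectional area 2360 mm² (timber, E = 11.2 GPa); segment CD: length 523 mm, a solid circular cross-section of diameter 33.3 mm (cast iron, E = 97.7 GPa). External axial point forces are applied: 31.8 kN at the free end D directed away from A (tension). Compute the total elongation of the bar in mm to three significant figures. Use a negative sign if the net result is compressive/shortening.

1.25 mm

Internal axial forces (sectioning from the free end, tension +): N_CD = 31.8 kN, N_BC = 31.8 kN, N_AB = 31.8 kN.
A_AB = 799.9 mm².
A_CD = 870.9 mm².
δ_AB = 31800·255/(799.9·199000) = 0.05094 mm
δ_BC = 31800·836/(2360·11200) = 1.006 mm
δ_CD = 31800·523/(870.9·97700) = 0.1955 mm
δ = Σδ_i = 1.252 mm.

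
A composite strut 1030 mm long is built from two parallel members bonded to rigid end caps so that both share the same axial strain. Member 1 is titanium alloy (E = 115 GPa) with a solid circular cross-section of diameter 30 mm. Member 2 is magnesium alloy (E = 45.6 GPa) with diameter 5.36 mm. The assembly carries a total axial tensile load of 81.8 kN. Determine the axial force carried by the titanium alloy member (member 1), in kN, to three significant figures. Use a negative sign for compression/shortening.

A_1 = 706.9 mm².
A_2 = 22.56 mm².
Equal strain + equilibrium ⇒ each member carries load in proportion to AE: A₁E₁ = 81290000 N, A₂E₂ = 1029000 N, ΣAE = 82320000 N.
F₁ = P·A₁E₁/ΣAE = 81800·81290000/82320000 = 80780 N.

80.8 kN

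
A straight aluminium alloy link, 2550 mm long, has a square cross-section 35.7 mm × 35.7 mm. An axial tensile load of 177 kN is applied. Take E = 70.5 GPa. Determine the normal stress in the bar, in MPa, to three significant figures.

A = 1274 mm².
σ = N/A = 177000/1274 = 138.9 MPa.

139 MPa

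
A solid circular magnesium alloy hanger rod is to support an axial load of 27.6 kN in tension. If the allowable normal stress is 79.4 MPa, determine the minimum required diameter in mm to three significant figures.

Required area A ≥ P/σ_allow = 27600/79.4 = 347.6 mm².
For a solid circular section, d ≥ √(4A/π) = 21.04 mm.

21.0 mm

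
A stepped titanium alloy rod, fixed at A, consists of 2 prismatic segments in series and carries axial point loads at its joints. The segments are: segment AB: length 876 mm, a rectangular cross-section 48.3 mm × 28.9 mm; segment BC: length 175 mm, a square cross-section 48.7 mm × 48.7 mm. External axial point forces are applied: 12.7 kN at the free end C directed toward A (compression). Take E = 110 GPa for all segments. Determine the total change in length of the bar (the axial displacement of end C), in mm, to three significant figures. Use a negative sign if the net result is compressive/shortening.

Internal axial forces (sectioning from the free end, tension +): N_BC = -12.7 kN, N_AB = -12.7 kN.
A_AB = 1396 mm².
A_BC = 2372 mm².
δ_AB = -12700·876/(1396·110000) = -0.07246 mm
δ_BC = -12700·175/(2372·110000) = -0.008519 mm
δ = Σδ_i = -0.08097 mm.

-0.0810 mm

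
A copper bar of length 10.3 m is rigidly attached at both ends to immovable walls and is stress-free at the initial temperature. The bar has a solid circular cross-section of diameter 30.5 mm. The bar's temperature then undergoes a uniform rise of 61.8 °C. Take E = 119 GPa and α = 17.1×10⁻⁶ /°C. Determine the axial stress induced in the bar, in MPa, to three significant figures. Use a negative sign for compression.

Free thermal expansion αLΔT = 17.1e-6 · 10300 · 61.8 = 10.88 mm.
The walls impose strain ε = −(10.88)/10300 = -1.0568e-03; σ = Eε = 119000 · -1.0568e-03 = -125.8 MPa.

-126 MPa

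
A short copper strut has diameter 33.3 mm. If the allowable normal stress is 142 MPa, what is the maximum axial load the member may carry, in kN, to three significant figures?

A = 870.9 mm².
P_max = σ_allow · A = 142 · 870.9 = 123700 N = 123.7 kN.

124 kN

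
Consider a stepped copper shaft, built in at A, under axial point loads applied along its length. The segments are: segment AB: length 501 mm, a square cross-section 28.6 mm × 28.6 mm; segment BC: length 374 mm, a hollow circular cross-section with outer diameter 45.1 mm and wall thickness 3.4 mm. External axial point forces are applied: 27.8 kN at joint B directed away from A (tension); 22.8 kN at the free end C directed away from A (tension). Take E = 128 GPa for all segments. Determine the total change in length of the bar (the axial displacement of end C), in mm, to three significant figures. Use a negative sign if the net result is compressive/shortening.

Internal axial forces (sectioning from the free end, tension +): N_BC = 22.8 kN, N_AB = 50.6 kN.
A_AB = 818 mm².
A_BC = 445.4 mm².
δ_AB = 50600·501/(818·128000) = 0.2421 mm
δ_BC = 22800·374/(445.4·128000) = 0.1496 mm
δ = Σδ_i = 0.3917 mm.

0.392 mm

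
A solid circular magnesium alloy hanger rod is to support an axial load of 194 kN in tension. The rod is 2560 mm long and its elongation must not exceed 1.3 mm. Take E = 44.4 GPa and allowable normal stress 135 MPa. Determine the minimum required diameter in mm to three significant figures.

105 mm

Required area A ≥ P/σ_allow = 194000/135 = 1437 mm².
For a solid circular section, d ≥ √(4A/π) = 42.77 mm.
Elongation limit: A ≥ PL/(Eδ_allow) = 194000·2560/(44400·1.3) = 8604 mm² ⇒ d ≥ 104.7 mm.
The elongation limit governs.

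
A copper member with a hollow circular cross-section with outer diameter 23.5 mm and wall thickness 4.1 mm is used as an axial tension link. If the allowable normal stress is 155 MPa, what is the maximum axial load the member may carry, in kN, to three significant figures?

38.7 kN

A = 249.9 mm².
P_max = σ_allow · A = 155 · 249.9 = 38730 N = 38.73 kN.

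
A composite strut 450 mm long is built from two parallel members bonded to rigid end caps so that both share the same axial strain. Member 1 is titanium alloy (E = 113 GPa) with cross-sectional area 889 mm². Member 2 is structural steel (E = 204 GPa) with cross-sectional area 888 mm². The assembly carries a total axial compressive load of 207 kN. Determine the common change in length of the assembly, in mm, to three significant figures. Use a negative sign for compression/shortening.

Equal strain + equilibrium ⇒ each member carries load in proportion to AE: A₁E₁ = 100500000 N, A₂E₂ = 181200000 N, ΣAE = 281600000 N.
δ = PL/ΣAE = -207000·450/281600000 = -0.3308 mm.

-0.331 mm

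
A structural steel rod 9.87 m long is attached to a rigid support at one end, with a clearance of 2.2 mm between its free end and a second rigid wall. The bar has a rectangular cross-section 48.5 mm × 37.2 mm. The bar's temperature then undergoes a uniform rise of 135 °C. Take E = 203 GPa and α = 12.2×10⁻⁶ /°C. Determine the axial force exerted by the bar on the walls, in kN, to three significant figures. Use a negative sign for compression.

Free thermal expansion αLΔT = 12.2e-6 · 9870 · 135 = 16.26 mm.
The walls engage after the gap closes; constrained expansion = 16.26 − 2.2 = 14.06 mm.
The walls impose strain ε = −(14.06)/9870 = -1.4241e-03; σ = Eε = 203000 · -1.4241e-03 = -289.1 MPa.
Wall reaction R = σ·A = -289.1·1804 = -521600 N = -521.6 kN.

-522 kN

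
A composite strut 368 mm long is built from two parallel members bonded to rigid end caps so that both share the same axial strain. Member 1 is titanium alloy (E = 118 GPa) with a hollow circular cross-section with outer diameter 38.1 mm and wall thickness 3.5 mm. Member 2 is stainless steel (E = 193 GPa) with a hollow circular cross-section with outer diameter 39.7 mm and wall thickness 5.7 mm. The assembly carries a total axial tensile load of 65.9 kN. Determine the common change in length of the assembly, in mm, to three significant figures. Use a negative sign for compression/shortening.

0.149 mm

A_1 = 380.4 mm².
A_2 = 608.8 mm².
Equal strain + equilibrium ⇒ each member carries load in proportion to AE: A₁E₁ = 44890000 N, A₂E₂ = 117500000 N, ΣAE = 162400000 N.
δ = PL/ΣAE = 65900·368/162400000 = 0.1493 mm.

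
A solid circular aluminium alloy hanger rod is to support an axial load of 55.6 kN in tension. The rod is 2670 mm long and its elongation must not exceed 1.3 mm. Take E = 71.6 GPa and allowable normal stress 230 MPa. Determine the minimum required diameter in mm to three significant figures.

45.1 mm

Required area A ≥ P/σ_allow = 55600/230 = 241.7 mm².
For a solid circular section, d ≥ √(4A/π) = 17.54 mm.
Elongation limit: A ≥ PL/(Eδ_allow) = 55600·2670/(71600·1.3) = 1595 mm² ⇒ d ≥ 45.06 mm.
The elongation limit governs.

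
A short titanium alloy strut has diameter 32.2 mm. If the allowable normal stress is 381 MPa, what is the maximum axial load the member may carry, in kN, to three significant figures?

A = 814.3 mm².
P_max = σ_allow · A = 381 · 814.3 = 310300 N = 310.3 kN.

310 kN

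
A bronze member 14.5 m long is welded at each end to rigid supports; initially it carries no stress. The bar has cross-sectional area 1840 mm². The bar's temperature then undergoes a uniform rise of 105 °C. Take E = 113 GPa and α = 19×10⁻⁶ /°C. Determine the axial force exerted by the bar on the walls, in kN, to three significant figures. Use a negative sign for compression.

Free thermal expansion αLΔT = 19e-6 · 14500 · 105 = 28.93 mm.
The walls impose strain ε = −(28.93)/14500 = -1.9950e-03; σ = Eε = 113000 · -1.9950e-03 = -225.4 MPa.
Wall reaction R = σ·A = -225.4·1840 = -414800 N = -414.8 kN.

-415 kN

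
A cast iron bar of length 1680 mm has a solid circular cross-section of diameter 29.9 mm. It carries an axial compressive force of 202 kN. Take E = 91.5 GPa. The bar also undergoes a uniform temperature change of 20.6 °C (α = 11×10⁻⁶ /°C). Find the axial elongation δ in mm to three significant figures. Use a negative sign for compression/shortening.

-4.90 mm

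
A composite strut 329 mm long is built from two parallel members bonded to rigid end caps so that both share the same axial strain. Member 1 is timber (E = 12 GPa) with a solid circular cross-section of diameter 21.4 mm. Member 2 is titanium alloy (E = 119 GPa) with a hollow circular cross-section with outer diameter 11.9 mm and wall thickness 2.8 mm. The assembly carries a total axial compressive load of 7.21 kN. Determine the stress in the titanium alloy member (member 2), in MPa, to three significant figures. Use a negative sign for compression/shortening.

A_1 = 359.7 mm².
A_2 = 80.05 mm².
Equal strain + equilibrium ⇒ each member carries load in proportion to AE: A₁E₁ = 4316000 N, A₂E₂ = 9526000 N, ΣAE = 13840000 N.
σ₂ = P·E₂/ΣAE = -7210·119000/13840000 = -61.99 MPa.

-62.0 MPa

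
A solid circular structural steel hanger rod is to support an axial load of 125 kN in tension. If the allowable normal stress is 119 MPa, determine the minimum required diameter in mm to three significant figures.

Required area A ≥ P/σ_allow = 125000/119 = 1050 mm².
For a solid circular section, d ≥ √(4A/π) = 36.57 mm.

36.6 mm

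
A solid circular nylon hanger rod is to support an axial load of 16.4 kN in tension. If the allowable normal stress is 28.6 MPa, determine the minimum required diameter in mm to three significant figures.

Required area A ≥ P/σ_allow = 16400/28.6 = 573.4 mm².
For a solid circular section, d ≥ √(4A/π) = 27.02 mm.

27.0 mm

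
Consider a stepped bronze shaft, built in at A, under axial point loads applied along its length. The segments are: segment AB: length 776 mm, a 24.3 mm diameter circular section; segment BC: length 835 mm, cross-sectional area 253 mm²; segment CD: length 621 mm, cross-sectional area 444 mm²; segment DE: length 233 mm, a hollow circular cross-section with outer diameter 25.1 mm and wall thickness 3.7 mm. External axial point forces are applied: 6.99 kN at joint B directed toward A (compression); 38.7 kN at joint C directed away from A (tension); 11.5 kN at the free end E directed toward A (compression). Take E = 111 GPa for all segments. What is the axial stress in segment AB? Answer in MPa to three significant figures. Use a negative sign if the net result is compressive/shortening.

43.6 MPa

Internal axial forces (sectioning from the free end, tension +): N_DE = -11.5 kN, N_CD = -11.5 kN, N_BC = 27.2 kN, N_AB = 20.21 kN.
A_AB = 463.8 mm².
σ_AB = N_AB/A_AB = 20210/463.8 = 43.58 MPa.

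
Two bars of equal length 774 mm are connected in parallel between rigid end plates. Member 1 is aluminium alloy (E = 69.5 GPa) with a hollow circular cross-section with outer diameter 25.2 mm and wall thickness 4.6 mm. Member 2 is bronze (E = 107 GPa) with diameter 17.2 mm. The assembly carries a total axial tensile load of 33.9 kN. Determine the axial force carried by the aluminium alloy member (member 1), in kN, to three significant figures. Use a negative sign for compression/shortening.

A_1 = 297.7 mm².
A_2 = 232.4 mm².
Equal strain + equilibrium ⇒ each member carries load in proportion to AE: A₁E₁ = 20690000 N, A₂E₂ = 24860000 N, ΣAE = 45550000 N.
F₁ = P·A₁E₁/ΣAE = 33900·20690000/45550000 = 15400 N.

15.4 kN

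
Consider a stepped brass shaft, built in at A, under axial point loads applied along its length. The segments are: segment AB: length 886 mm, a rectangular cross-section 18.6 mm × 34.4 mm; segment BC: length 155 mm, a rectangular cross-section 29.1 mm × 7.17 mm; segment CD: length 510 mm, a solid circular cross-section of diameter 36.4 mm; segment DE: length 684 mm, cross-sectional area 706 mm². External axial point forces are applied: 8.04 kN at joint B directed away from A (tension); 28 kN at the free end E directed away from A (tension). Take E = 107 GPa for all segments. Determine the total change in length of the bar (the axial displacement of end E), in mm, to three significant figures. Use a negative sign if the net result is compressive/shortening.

Internal axial forces (sectioning from the free end, tension +): N_DE = 28 kN, N_CD = 28 kN, N_BC = 28 kN, N_AB = 36.04 kN.
A_AB = 639.8 mm².
A_BC = 208.6 mm².
A_CD = 1041 mm².
δ_AB = 36040·886/(639.8·107000) = 0.4664 mm
δ_BC = 28000·155/(208.6·107000) = 0.1944 mm
δ_CD = 28000·510/(1041·107000) = 0.1282 mm
δ_DE = 28000·684/(706·107000) = 0.2535 mm
δ = Σδ_i = 1.043 mm.

1.04 mm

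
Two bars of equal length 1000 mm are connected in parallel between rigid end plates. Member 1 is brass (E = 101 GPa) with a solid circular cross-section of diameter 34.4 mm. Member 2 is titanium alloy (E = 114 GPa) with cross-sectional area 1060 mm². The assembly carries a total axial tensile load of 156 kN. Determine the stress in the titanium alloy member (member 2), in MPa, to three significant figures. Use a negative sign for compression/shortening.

82.8 MPa

A_1 = 929.4 mm².
Equal strain + equilibrium ⇒ each member carries load in proportion to AE: A₁E₁ = 93870000 N, A₂E₂ = 120800000 N, ΣAE = 214700000 N.
σ₂ = P·E₂/ΣAE = 156000·114000/214700000 = 82.83 MPa.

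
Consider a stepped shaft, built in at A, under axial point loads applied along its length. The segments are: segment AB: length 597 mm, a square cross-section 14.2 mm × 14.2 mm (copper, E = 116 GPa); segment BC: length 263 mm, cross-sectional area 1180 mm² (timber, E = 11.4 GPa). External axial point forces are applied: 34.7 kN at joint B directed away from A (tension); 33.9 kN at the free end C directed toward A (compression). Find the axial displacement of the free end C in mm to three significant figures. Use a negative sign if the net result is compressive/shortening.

-0.642 mm

Internal axial forces (sectioning from the free end, tension +): N_BC = -33.9 kN, N_AB = 0.8 kN.
A_AB = 201.6 mm².
δ_AB = 800·597/(201.6·116000) = 0.02042 mm
δ_BC = -33900·263/(1180·11400) = -0.6628 mm
δ = Σδ_i = -0.6424 mm.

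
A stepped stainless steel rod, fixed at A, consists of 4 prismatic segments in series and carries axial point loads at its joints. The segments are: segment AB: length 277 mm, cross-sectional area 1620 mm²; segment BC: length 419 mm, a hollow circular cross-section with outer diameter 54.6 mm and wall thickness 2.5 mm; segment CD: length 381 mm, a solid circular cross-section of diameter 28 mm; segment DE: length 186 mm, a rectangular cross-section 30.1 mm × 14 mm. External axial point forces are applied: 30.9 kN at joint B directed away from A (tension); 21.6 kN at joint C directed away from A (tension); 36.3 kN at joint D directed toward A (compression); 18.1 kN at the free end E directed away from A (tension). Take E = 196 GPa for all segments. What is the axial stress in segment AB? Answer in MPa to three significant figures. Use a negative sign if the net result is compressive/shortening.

Internal axial forces (sectioning from the free end, tension +): N_DE = 18.1 kN, N_CD = -18.2 kN, N_BC = 3.4 kN, N_AB = 34.3 kN.
σ_AB = N_AB/A_AB = 34300/1620 = 21.17 MPa.

21.2 MPa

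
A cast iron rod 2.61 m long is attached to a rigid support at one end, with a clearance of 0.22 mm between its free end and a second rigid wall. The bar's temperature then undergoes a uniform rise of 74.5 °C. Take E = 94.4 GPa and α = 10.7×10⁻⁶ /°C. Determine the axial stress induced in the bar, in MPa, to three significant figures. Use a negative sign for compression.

Free thermal expansion αLΔT = 10.7e-6 · 2610 · 74.5 = 2.081 mm.
The walls engage after the gap closes; constrained expansion = 2.081 − 0.22 = 1.861 mm.
The walls impose strain ε = −(1.861)/2610 = -7.1286e-04; σ = Eε = 94400 · -7.1286e-04 = -67.29 MPa.

-67.3 MPa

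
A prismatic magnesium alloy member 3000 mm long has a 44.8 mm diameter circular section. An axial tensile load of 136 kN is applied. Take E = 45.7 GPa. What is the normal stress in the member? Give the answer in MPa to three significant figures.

A = 1576 mm².
σ = N/A = 136000/1576 = 86.28 MPa.

86.3 MPa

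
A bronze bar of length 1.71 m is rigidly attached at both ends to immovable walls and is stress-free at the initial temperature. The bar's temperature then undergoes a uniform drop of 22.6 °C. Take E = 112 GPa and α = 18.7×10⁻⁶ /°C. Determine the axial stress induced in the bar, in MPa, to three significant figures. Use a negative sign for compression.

47.3 MPa

Free thermal expansion αLΔT = 18.7e-6 · 1710 · -22.6 = -0.7227 mm.
The walls impose strain ε = −(-0.7227)/1710 = 4.2262e-04; σ = Eε = 112000 · 4.2262e-04 = 47.33 MPa.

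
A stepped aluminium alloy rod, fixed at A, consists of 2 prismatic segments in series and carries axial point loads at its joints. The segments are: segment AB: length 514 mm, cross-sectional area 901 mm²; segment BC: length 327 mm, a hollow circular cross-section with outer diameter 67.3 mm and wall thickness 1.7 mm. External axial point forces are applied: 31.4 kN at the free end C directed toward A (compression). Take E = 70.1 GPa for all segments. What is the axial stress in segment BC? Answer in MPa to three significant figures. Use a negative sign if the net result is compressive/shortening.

Internal axial forces (sectioning from the free end, tension +): N_BC = -31.4 kN, N_AB = -31.4 kN.
A_BC = 350.4 mm².
σ_BC = N_BC/A_BC = -31400/350.4 = -89.62 MPa.

-89.6 MPa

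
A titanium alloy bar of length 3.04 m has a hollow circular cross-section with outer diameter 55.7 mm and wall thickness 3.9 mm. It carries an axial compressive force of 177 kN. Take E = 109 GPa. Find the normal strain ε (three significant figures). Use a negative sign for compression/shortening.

-0.00256

A = 634.7 mm².
σ = N/A = -278.9 MPa; ε = σ/E = -278.9/109000 = -2.559e-03.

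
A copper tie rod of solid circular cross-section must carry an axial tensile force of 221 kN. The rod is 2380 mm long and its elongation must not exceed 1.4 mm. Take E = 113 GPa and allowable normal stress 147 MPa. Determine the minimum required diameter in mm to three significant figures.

Required area A ≥ P/σ_allow = 221000/147 = 1503 mm².
For a solid circular section, d ≥ √(4A/π) = 43.75 mm.
Elongation limit: A ≥ PL/(Eδ_allow) = 221000·2380/(113000·1.4) = 3325 mm² ⇒ d ≥ 65.06 mm.
The elongation limit governs.

65.1 mm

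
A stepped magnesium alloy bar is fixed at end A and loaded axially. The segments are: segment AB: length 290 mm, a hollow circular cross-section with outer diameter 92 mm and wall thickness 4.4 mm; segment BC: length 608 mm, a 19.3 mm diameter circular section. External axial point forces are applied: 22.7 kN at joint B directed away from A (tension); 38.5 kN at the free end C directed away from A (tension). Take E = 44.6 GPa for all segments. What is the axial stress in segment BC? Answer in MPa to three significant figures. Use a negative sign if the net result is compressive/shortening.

132 MPa

Internal axial forces (sectioning from the free end, tension +): N_BC = 38.5 kN, N_AB = 61.2 kN.
A_BC = 292.6 mm².
σ_BC = N_BC/A_BC = 38500/292.6 = 131.6 MPa.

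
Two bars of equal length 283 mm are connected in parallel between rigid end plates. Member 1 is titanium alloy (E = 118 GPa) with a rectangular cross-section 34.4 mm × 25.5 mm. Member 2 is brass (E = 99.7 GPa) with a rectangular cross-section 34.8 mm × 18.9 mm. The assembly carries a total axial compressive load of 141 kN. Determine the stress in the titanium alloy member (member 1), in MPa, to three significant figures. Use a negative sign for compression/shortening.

-98.4 MPa

A_1 = 877.2 mm².
A_2 = 657.7 mm².
Equal strain + equilibrium ⇒ each member carries load in proportion to AE: A₁E₁ = 103500000 N, A₂E₂ = 65570000 N, ΣAE = 169100000 N.
σ₁ = P·E₁/ΣAE = -141000·118000/169100000 = -98.4 MPa.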